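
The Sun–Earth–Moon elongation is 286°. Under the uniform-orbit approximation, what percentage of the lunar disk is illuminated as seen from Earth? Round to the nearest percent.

cos 286° = 0.276, so f = (1 − 0.276)/2 = 0.362, i.e. 36%.

36%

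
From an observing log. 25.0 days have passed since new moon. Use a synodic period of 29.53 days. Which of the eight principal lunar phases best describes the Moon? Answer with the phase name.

θ ≈ 360° × 25.0/29.53 = 305°, which falls in the waning crescent sector.

waning crescent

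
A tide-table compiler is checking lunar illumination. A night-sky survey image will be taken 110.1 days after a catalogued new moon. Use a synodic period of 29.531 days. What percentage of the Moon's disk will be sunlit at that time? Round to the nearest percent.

57%

110.1/29.531 = 3.728 lunations, so 3 complete cycles and 21.51 d into the next.
The Moon has covered 21.51/29.531 of its cycle, so θ ≈ 360° × 21.51/29.531 = 262.2°.
Illuminated fraction = (1 − cos 262.2°)/2 = (1 − (-0.136))/2 ≈ 0.568, so 57%.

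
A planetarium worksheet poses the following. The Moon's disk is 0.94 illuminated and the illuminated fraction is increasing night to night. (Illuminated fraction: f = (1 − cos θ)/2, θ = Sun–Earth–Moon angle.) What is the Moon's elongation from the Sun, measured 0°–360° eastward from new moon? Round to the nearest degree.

Invert f = (1 − cos θ)/2 to get cos θ = 1 − 2(0.94) = -0.880, hence θ₀ = arccos -0.880 = 151.6°.
Before full moon the principal value applies: θ = 151.6°.

152°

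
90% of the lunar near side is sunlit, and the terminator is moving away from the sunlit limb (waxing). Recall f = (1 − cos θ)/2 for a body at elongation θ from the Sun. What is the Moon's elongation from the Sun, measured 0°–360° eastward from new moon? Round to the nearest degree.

143°

cos θ = 1 − 2f = -0.800, giving a principal value of 143.1°.
The Moon is waxing (0°–180°), so θ = 143.1° directly.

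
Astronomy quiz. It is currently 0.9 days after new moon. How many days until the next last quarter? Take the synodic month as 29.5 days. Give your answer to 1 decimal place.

21.2 days

Last quarter is 0.75 of the way through the cycle: age 0.75 × 29.5 = 22.125 d.
So 21.225 days remain (22.125 − 0.9).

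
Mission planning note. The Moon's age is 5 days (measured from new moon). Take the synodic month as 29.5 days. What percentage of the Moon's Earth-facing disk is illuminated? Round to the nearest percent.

26%

Phase angle: θ = 360°·(5 d)/(29.5 d) = 61.0°.
With cos θ = 0.485, the lit fraction is (1 − 0.485)/2 ≈ 0.258, so 26%.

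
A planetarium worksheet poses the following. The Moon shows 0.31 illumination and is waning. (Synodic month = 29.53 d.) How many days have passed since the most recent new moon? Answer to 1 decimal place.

24.0 days

From f = (1 − cos θ)/2: cos θ = 1 − 2×0.31 = 0.380; arccos → 67.7°.
Waning ⇒ past full, so θ = 360° − 67.7° = 292.3°.
That fraction of the synodic month is 292.3/360 × 29.53 d ≈ 23.98 d.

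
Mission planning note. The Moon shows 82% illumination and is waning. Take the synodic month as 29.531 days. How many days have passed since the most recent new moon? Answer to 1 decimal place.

18.9 days

cos θ = 1 − 2f = -0.640, giving a principal value of 129.8°.
A waning Moon lies in 180°–360°, so θ = 360° − 129.8° = 230.2°.
Age = 29.531 × 230.2°/360° ≈ 18.88 days.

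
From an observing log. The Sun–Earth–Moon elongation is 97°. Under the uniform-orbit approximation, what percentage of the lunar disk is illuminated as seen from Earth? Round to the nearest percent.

56%

f = (1 − cos 97°)/2 = (1 − (-0.122))/2 ≈ 0.561, i.e. 56%.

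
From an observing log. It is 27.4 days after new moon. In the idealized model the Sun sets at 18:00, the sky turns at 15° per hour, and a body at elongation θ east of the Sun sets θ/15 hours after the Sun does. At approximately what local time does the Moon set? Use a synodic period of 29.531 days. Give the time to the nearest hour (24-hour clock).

Elongation θ = 360° × 27.4/29.531 ≈ 334.0°.
At 15° of sky rotation per hour, 334.0° corresponds to a 22.27 h lag.
18:00 + 22.27 h ≈ 16:16 → 16:00 to the nearest hour.

16:00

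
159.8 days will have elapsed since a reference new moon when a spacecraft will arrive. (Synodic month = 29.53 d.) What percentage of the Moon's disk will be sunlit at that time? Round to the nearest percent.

92%

Reduce mod P: 159.8 − 5×29.53 = 12.15 d into the current lunation.
Elongation θ = 360° × 12.15/29.53 ≈ 148.1°.
cos 148.1° = (-0.849), so f = (1 − (-0.849))/2 = 0.925, so 92%.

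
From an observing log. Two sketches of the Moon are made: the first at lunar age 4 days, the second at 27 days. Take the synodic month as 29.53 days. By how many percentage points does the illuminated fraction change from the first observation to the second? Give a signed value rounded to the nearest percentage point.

-10 percentage points

θ₁ = 360° × 4/29.53 = 48.8°, f₁ = (1 − cos θ₁)/2 = 0.170.
θ₂ = 360° × 27/29.53 = 329.2°, f₂ = (1 − cos θ₂)/2 = 0.071.
Change = f₂ − f₁ = -0.100 → -10 percentage points.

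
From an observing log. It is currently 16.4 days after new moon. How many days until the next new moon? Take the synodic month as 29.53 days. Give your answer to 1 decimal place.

The next new moon completes the synodic month: 29.53 − 16.4 = 13.130 days.

13.1 days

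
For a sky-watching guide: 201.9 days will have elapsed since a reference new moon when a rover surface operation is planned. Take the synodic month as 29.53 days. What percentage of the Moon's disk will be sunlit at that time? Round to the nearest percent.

24%

Reduce mod P: 201.9 − 6×29.53 = 24.72 d into the current lunation.
Elongation θ = 360° × 24.72/29.53 ≈ 301.4°.
With cos θ = 0.520, the lit fraction is (1 − 0.520)/2 ≈ 0.240, so 24%.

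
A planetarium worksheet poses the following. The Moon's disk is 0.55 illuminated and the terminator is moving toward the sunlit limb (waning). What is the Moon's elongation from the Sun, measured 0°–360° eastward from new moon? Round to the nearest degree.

Invert f = (1 − cos θ)/2 to get cos θ = 1 − 2(0.55) = -0.100, hence θ₀ = arccos -0.100 = 95.7°.
A waning Moon lies in 180°–360°, so θ = 360° − 95.7° = 264.3°.

264°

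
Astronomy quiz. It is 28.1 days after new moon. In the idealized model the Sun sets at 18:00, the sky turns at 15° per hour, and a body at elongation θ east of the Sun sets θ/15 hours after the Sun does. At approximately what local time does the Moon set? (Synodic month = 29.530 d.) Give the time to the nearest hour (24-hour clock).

17:00

Phase angle: θ = 360°·(28.1 d)/(29.530 d) = 342.6°.
Delay after the Sun = 342.6° / (15°/h) ≈ 22.84 h.
18:00 + 22.84 h ≈ 16:50 → 17:00 to the nearest hour.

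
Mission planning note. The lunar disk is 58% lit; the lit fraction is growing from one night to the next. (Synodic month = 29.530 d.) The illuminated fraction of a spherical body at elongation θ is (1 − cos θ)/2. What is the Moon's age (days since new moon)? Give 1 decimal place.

8.1 days

cos θ = 1 − 2f = -0.160, giving a principal value of 99.2°.
Before full moon the principal value applies: θ = 99.2°.
Age = 29.530 × 99.2°/360° ≈ 8.14 days.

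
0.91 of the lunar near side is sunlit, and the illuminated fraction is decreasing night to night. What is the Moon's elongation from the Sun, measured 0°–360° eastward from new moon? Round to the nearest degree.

cos θ = 1 − 2f = -0.820, giving a principal value of 145.1°.
Waning ⇒ past full, so θ = 360° − 145.1° = 214.9°.

215°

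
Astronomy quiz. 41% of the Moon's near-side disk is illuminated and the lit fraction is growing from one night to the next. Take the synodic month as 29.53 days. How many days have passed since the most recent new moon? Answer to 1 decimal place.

Invert f = (1 − cos θ)/2 to get cos θ = 1 − 2(0.41) = 0.180, hence θ₀ = arccos 0.180 = 79.6°.
The Moon is waxing (0°–180°), so θ = 79.6° directly.
Age = 29.53 × 79.6°/360° ≈ 6.53 days.

6.5 days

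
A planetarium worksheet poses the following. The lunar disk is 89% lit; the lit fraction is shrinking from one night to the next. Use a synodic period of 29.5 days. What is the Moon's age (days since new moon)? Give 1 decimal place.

cos θ = 1 − 2f = -0.780, giving a principal value of 141.3°.
Waning ⇒ past full, so θ = 360° − 141.3° = 218.7°.
At 360°/29.5 d per day, 218.7° corresponds to 17.92 days.

17.9 days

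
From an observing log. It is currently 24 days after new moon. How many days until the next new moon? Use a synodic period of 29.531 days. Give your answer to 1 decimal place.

5.5 days

The next new moon completes the synodic month: 29.531 − 24 = 5.531 days.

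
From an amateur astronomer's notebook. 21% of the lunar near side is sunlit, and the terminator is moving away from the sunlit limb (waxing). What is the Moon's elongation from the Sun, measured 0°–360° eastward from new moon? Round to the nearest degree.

From f = (1 − cos θ)/2: cos θ = 1 − 2×0.21 = 0.580; arccos → 54.5°.
Before full moon the principal value applies: θ = 54.5°.

55°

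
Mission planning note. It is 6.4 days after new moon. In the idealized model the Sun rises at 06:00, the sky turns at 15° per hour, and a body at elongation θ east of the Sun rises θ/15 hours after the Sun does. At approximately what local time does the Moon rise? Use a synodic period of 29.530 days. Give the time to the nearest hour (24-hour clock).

11:00

Phase angle: θ = 360°·(6.4 d)/(29.530 d) = 78.0°.
Delay after the Sun = 78.0° / (15°/h) ≈ 5.20 h.
06:00 + 5.20 h ≈ 11:12 → 11:00 to the nearest hour.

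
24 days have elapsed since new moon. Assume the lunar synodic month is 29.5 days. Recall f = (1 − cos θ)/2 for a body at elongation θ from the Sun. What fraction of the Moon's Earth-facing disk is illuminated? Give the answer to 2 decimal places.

0.31

Phase angle: θ = 360°·(24 d)/(29.5 d) = 292.9°.
With cos θ = 0.389, the lit fraction is (1 − 0.389)/2 ≈ 0.306.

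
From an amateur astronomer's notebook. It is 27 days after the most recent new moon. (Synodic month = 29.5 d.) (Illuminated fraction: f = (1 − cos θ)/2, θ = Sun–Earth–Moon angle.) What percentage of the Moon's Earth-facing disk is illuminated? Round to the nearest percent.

7%

Elongation θ = 360° × 27/29.5 ≈ 329.5°.
cos 329.5° = 0.862, so f = (1 − 0.862)/2 = 0.069, so 7%.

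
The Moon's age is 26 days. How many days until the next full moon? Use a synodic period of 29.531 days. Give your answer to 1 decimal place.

Full moon is 0.5 of the way through the cycle: age 0.5 × 29.531 = 14.765 d.
This lunation's full moon (14.765 d) has passed, so add one period: 44.296 − 26 = 18.296 days.

18.3 days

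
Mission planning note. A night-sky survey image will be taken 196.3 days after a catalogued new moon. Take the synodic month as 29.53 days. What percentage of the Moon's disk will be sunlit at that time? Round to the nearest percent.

80%

Reduce mod P: 196.3 − 6×29.53 = 19.12 d into the current lunation.
The Moon has covered 19.12/29.53 of its cycle, so θ ≈ 360° × 19.12/29.53 = 233.1°.
With cos θ = (-0.601), the lit fraction is (1 − (-0.601))/2 ≈ 0.800, so 80%.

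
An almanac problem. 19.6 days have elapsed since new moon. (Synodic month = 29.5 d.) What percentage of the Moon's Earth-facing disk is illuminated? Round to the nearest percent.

The Moon has covered 19.6/29.5 of its cycle, so θ ≈ 360° × 19.6/29.5 = 239.2°.
cos 239.2° = (-0.512), so f = (1 − (-0.512))/2 = 0.756, so 76%.

76%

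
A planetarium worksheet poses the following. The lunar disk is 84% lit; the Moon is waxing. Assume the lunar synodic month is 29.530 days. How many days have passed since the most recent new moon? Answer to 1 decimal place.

10.9 days

Invert f = (1 − cos θ)/2 to get cos θ = 1 − 2(0.84) = -0.680, hence θ₀ = arccos -0.680 = 132.8°.
Waxing ⇒ before full, so θ = 132.8°.
Age = 29.530 × 132.8°/360° ≈ 10.90 days.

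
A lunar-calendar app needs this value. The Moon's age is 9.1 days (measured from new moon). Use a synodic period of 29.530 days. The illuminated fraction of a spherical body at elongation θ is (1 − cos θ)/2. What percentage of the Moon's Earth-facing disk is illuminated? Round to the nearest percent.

Phase angle: θ = 360°·(9.1 d)/(29.530 d) = 110.9°.
Illuminated fraction = (1 − cos 110.9°)/2 = (1 − (-0.357))/2 ≈ 0.679, so 68%.

68%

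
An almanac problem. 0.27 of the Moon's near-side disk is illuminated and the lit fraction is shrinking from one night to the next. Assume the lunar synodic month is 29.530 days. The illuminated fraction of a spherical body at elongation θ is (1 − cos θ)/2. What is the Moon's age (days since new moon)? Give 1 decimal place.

cos θ = 1 − 2f = 0.460, giving a principal value of 62.6°.
Waning ⇒ past full, so θ = 360° − 62.6° = 297.4°.
At 360°/29.530 d per day, 297.4° corresponds to 24.39 days.

24.4 days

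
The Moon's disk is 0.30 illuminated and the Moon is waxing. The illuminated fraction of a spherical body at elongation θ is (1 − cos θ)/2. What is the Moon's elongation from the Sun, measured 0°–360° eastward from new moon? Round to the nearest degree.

cos θ = 1 − 2f = 0.400, giving a principal value of 66.4°.
Waxing ⇒ before full, so θ = 66.4°.

66°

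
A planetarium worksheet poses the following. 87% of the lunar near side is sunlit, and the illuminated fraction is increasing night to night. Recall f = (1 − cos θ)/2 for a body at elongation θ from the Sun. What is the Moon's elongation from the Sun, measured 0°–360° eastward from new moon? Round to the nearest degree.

138°

cos θ = 1 − 2f = -0.740, giving a principal value of 137.7°.
Waxing ⇒ before full, so θ = 137.7°.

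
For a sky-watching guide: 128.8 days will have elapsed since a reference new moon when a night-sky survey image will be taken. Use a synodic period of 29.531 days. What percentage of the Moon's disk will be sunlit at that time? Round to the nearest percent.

128.8 d spans 4 complete synodic months (4 × 29.531 = 118.12 d) plus 10.68 d.
Elongation θ = 360° × 10.68/29.531 ≈ 130.1°.
cos 130.1° = (-0.645), so f = (1 − (-0.645))/2 = 0.822, so 82%.

82%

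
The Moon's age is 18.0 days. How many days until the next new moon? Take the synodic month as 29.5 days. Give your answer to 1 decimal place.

11.5 days

The next new moon completes the synodic month: 29.5 − 18.0 = 11.500 days.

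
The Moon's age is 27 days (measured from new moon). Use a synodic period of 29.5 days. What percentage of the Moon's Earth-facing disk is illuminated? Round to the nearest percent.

7%

Elongation θ = 360° × 27/29.5 ≈ 329.5°.
cos 329.5° = 0.862, so f = (1 − 0.862)/2 = 0.069, so 7%.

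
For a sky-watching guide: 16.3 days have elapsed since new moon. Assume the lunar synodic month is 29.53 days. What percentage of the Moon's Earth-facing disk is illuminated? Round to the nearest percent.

97%

Phase angle: θ = 360°·(16.3 d)/(29.53 d) = 198.7°.
Illuminated fraction = (1 − cos 198.7°)/2 = (1 − (-0.947))/2 ≈ 0.974, so 97%.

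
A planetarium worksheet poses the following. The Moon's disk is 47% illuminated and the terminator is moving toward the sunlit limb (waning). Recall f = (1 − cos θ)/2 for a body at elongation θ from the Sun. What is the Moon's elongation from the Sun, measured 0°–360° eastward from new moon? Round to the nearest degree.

273°

Invert f = (1 − cos θ)/2 to get cos θ = 1 − 2(0.47) = 0.060, hence θ₀ = arccos 0.060 = 86.6°.
Waning ⇒ past full, so θ = 360° − 86.6° = 273.4°.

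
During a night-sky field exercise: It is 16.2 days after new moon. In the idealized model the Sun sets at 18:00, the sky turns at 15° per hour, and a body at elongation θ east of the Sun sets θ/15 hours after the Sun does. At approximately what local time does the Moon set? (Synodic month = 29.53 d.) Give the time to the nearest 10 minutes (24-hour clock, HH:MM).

07:10

Phase angle: θ = 360°·(16.2 d)/(29.53 d) = 197.5°.
The Moon trails the Sun by θ/15 = 197.5/15 ≈ 13.17 hours.
18:00 + 13.166 h ≈ 07:10 → 07:10 to the nearest ten minutes.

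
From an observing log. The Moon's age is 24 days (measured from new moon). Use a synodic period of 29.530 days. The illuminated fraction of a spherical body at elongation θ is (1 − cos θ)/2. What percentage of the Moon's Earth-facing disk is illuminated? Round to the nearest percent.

31%

Elongation θ = 360° × 24/29.530 ≈ 292.6°.
cos 292.6° = 0.384, so f = (1 − 0.384)/2 = 0.308, so 31%.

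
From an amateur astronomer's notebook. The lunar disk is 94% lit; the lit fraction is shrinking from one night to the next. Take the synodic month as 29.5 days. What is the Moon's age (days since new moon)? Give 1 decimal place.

17.1 days

Invert f = (1 − cos θ)/2 to get cos θ = 1 − 2(0.94) = -0.880, hence θ₀ = arccos -0.880 = 151.6°.
Since the Moon is past full (waning), take the reflex angle: θ = 360° − 151.6° = 208.4°.
At 360°/29.5 d per day, 208.4° corresponds to 17.07 days.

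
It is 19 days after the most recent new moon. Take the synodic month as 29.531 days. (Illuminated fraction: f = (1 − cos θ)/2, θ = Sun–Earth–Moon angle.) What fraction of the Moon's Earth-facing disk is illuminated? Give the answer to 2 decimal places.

0.81

Elongation θ = 360° × 19/29.531 ≈ 231.6°.
Illuminated fraction = (1 − cos 231.6°)/2 = (1 − (-0.621))/2 ≈ 0.810.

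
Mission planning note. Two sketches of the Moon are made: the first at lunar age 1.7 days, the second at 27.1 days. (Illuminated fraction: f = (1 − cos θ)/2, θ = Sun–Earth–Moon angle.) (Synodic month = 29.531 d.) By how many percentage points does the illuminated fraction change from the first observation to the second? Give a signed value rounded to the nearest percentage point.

+3 pp

θ₁ = 360° × 1.7/29.531 = 20.7°, f₁ = (1 − cos θ₁)/2 = 0.032.
θ₂ = 360° × 27.1/29.531 = 330.4°, f₂ = (1 − cos θ₂)/2 = 0.065.
Change = f₂ − f₁ = +0.033 → +3 percentage points.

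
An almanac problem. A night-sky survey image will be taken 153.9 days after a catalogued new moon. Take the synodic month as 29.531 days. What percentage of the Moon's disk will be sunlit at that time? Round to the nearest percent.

Reduce mod P: 153.9 − 5×29.531 = 6.25 d into the current lunation.
The Moon has covered 6.25/29.531 of its cycle, so θ ≈ 360° × 6.25/29.531 = 76.1°.
With cos θ = 0.240, the lit fraction is (1 − 0.240)/2 ≈ 0.380, so 38%.

38%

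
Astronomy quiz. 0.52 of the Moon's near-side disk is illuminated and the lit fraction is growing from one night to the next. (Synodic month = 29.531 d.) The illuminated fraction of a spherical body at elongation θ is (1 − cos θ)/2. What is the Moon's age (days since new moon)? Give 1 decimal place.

7.6 days

cos θ = 1 − 2f = -0.040, giving a principal value of 92.3°.
Before full moon the principal value applies: θ = 92.3°.
Age = 29.531 × 92.3°/360° ≈ 7.57 days.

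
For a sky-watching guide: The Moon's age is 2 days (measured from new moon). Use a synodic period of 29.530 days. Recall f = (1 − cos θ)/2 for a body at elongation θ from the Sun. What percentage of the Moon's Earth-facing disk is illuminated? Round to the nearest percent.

4%

Phase angle: θ = 360°·(2 d)/(29.530 d) = 24.4°.
Illuminated fraction = (1 − cos 24.4°)/2 = (1 − 0.911)/2 ≈ 0.045, so 4%.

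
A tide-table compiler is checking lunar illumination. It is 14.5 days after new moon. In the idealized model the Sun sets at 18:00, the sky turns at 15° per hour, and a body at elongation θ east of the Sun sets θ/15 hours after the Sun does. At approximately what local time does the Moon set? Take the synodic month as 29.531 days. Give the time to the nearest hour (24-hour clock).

06:00

Phase angle: θ = 360°·(14.5 d)/(29.531 d) = 176.8°.
At 15° of sky rotation per hour, 176.8° corresponds to a 11.78 h lag.
18:00 + 11.78 h ≈ 05:47 → 06:00 to the nearest hour.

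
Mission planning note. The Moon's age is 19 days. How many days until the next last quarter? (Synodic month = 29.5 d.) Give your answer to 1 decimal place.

Last quarter occurs at elongation 270°, i.e. at age 29.5 × 270/360 = 22.125 d.
So 3.125 days remain (22.125 − 19).

3.1 days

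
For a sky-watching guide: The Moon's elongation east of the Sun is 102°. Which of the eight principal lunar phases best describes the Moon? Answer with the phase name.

first quarter

102° lies in the first quarter sector of the 8-phase cycle.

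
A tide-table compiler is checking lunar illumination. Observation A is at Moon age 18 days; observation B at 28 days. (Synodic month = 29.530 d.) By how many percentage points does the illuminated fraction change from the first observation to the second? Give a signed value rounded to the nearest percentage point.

-86 percentage points

θ₁ = 360° × 18/29.530 = 219.4°, f₁ = (1 − cos θ₁)/2 = 0.886.
θ₂ = 360° × 28/29.530 = 341.3°, f₂ = (1 − cos θ₂)/2 = 0.026.
Change = f₂ − f₁ = -0.860 → -86 percentage points.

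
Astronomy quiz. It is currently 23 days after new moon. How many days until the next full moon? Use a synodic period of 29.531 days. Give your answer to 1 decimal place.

21.3 days

Full moon is 0.5 of the way through the cycle: age 0.5 × 29.531 = 14.765 d.
Already past this cycle's full moon; the next is at 14.765 + 29.531 = 44.296 d, so 44.296 − 23 = 21.296 days.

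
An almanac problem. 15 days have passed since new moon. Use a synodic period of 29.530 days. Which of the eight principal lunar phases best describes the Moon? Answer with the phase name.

At 15/29.530 of the cycle, θ ≈ 183° — the full moon range.

full moon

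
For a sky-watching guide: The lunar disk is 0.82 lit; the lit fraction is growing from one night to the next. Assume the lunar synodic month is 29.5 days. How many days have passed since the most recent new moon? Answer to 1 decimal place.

10.6 days

From f = (1 − cos θ)/2: cos θ = 1 − 2×0.82 = -0.640; arccos → 129.8°.
The Moon is waxing (0°–180°), so θ = 129.8° directly.
Age = 29.5 × 129.8°/360° ≈ 10.64 days.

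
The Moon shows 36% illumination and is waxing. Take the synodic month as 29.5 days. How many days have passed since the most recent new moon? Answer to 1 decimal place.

6.0 days

cos θ = 1 − 2f = 0.280, giving a principal value of 73.7°.
The Moon is waxing (0°–180°), so θ = 73.7° directly.
Age = 29.5 × 73.7°/360° ≈ 6.04 days.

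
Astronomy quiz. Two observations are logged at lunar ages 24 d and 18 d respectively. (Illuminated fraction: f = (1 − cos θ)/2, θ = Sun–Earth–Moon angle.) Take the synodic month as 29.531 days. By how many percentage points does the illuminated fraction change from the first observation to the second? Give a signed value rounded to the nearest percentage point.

+58 pp

θ₁ = 360° × 24/29.531 = 292.6°, f₁ = (1 − cos θ₁)/2 = 0.308.
θ₂ = 360° × 18/29.531 = 219.4°, f₂ = (1 − cos θ₂)/2 = 0.886.
Change = f₂ − f₁ = +0.578 → +58 percentage points.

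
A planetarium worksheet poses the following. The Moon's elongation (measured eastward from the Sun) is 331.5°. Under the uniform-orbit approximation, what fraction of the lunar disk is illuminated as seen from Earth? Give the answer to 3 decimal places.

cos 331.5° = 0.879, so f = (1 − 0.879)/2 = 0.061.

0.061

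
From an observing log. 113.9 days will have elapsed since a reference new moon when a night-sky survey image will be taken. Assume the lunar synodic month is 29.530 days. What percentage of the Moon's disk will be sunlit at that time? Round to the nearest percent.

Reduce mod P: 113.9 − 3×29.530 = 25.31 d into the current lunation.
The Moon has covered 25.31/29.530 of its cycle, so θ ≈ 360° × 25.31/29.530 = 308.6°.
Illuminated fraction = (1 − cos 308.6°)/2 = (1 − 0.623)/2 ≈ 0.188, so 19%.

19%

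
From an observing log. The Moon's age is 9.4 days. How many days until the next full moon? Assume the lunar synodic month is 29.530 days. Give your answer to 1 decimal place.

5.4 days

Full moon occurs at elongation 180°, i.e. at age 29.530 × 180/360 = 14.765 d.
So 5.365 days remain (14.765 − 9.4).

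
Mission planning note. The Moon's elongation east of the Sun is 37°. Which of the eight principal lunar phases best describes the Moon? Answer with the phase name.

The waxing crescent sector spans roughly 22°–68°; 37° falls inside it.

waxing crescent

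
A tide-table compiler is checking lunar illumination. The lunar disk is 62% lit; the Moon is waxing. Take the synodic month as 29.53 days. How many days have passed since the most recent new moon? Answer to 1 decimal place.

Invert f = (1 − cos θ)/2 to get cos θ = 1 − 2(0.62) = -0.240, hence θ₀ = arccos -0.240 = 103.9°.
The Moon is waxing (0°–180°), so θ = 103.9° directly.
At 360°/29.53 d per day, 103.9° corresponds to 8.52 days.

8.5 days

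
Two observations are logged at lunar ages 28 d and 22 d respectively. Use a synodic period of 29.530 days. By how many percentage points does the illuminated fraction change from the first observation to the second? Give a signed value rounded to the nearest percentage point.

+49 percentage points

First observation: θ = 360°·28/29.530 = 341.3°, so f = 0.026.
Second observation: θ = 268.2°, f = 0.516.
Δf = 0.516 − 0.026 = +0.489, i.e. +49 pp.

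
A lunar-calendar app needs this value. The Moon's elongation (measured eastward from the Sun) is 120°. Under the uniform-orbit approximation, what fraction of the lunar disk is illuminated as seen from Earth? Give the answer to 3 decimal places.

Half-versine of 120°: (1 − (-0.500))/2 = 0.750.

0.750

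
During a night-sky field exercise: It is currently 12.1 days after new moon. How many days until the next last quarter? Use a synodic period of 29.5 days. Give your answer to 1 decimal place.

Last quarter occurs at elongation 270°, i.e. at age 29.5 × 270/360 = 22.125 d.
That is 22.125 − 12.1 = 10.025 days ahead.

10.0 days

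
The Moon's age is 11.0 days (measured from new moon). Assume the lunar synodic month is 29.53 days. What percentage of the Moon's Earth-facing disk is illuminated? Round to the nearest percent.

85%

The Moon has covered 11.0/29.53 of its cycle, so θ ≈ 360° × 11.0/29.53 = 134.1°.
cos 134.1° = (-0.696), so f = (1 − (-0.696))/2 = 0.848, so 85%.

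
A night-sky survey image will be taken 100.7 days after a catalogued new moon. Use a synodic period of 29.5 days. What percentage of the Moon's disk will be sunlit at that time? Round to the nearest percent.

100.7 d spans 3 complete synodic months (3 × 29.5 = 88.50 d) plus 12.20 d.
The Moon has covered 12.20/29.5 of its cycle, so θ ≈ 360° × 12.20/29.5 = 148.9°.
cos 148.9° = (-0.856), so f = (1 − (-0.856))/2 = 0.928, so 93%.

93%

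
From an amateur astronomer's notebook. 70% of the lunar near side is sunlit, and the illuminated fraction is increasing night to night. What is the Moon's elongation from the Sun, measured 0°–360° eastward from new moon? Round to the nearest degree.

From f = (1 − cos θ)/2: cos θ = 1 − 2×0.70 = -0.400; arccos → 113.6°.
Waxing ⇒ before full, so θ = 113.6°.

114°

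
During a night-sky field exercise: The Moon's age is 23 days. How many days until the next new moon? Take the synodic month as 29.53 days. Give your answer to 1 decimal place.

One full lunation from the last new moon is 29.53 d; remaining = 29.53 − 23 = 6.530 d.

6.5 days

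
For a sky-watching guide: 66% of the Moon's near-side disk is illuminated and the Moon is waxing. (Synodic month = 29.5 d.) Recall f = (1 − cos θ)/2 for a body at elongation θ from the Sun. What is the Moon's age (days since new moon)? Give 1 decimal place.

8.9 days

cos θ = 1 − 2f = -0.320, giving a principal value of 108.7°.
Before full moon the principal value applies: θ = 108.7°.
That fraction of the synodic month is 108.7/360 × 29.5 d ≈ 8.90 d.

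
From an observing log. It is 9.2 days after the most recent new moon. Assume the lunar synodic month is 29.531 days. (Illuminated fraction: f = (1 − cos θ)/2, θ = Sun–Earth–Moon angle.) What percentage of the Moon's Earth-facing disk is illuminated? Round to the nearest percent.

Elongation θ = 360° × 9.2/29.531 ≈ 112.2°.
cos 112.2° = (-0.377), so f = (1 − (-0.377))/2 = 0.689, so 69%.

69%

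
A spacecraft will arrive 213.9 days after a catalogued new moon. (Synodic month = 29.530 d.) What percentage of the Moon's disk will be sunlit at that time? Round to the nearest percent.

48%

213.9 d spans 7 complete synodic months (7 × 29.530 = 206.71 d) plus 7.19 d.
Elongation θ = 360° × 7.19/29.530 ≈ 87.7°.
cos 87.7° = 0.041, so f = (1 − 0.041)/2 = 0.480, so 48%.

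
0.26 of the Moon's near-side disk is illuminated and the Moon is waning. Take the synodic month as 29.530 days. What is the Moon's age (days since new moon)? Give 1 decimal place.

24.5 days

From f = (1 − cos θ)/2: cos θ = 1 − 2×0.26 = 0.480; arccos → 61.3°.
Waning ⇒ past full, so θ = 360° − 61.3° = 298.7°.
Age = 29.530 × 298.7°/360° ≈ 24.50 days.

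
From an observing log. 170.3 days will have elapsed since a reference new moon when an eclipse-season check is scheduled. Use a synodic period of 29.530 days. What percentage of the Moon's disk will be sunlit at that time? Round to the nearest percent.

170.3/29.530 = 5.767 lunations, so 5 complete cycles and 22.65 d into the next.
Elongation θ = 360° × 22.65/29.530 ≈ 276.1°.
Illuminated fraction = (1 − cos 276.1°)/2 = (1 − 0.107)/2 ≈ 0.447, so 45%.

45%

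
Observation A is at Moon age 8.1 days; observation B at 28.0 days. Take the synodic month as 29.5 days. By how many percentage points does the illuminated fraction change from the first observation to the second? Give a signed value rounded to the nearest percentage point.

θ₁ = 360° × 8.1/29.5 = 98.8°, f₁ = (1 − cos θ₁)/2 = 0.577.
θ₂ = 360° × 28.0/29.5 = 341.7°, f₂ = (1 − cos θ₂)/2 = 0.025.
Change = f₂ − f₁ = -0.552 → -55 percentage points.

-55 pp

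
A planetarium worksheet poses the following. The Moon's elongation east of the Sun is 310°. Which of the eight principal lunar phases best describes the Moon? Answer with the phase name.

310° lies in the waning crescent sector of the 8-phase cycle.

waning crescent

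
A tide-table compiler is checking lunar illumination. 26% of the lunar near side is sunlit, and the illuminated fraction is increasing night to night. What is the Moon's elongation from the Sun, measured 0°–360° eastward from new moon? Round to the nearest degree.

61°

cos θ = 1 − 2f = 0.480, giving a principal value of 61.3°.
The Moon is waxing (0°–180°), so θ = 61.3° directly.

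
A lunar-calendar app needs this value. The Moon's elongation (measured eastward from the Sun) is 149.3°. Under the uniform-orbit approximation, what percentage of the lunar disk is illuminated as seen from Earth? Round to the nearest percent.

Half-versine of 149.3°: (1 − (-0.860))/2 = 0.930, i.e. 93%.

93%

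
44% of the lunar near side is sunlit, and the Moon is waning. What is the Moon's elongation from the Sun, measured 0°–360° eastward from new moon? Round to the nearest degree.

From f = (1 − cos θ)/2: cos θ = 1 − 2×0.44 = 0.120; arccos → 83.1°.
A waning Moon lies in 180°–360°, so θ = 360° − 83.1° = 276.9°.

277°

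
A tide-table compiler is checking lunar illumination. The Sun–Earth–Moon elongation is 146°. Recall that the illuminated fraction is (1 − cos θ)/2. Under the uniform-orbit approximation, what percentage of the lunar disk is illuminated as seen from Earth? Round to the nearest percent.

91%

f = (1 − cos 146°)/2 = (1 − (-0.829))/2 ≈ 0.915, i.e. 91%.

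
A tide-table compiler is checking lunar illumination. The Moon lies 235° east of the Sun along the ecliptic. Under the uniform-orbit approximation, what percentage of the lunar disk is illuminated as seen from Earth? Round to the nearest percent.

cos 235° = (-0.574), so f = (1 − (-0.574))/2 = 0.787, i.e. 79%.

79%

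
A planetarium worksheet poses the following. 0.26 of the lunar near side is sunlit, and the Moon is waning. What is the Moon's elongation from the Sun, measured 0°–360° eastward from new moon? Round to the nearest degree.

Invert f = (1 − cos θ)/2 to get cos θ = 1 − 2(0.26) = 0.480, hence θ₀ = arccos 0.480 = 61.3°.
Waning ⇒ past full, so θ = 360° − 61.3° = 298.7°.

299°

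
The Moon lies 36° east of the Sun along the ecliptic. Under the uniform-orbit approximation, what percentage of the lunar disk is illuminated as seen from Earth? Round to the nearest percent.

10%

cos 36° = 0.809, so f = (1 − 0.809)/2 = 0.095, i.e. 10%.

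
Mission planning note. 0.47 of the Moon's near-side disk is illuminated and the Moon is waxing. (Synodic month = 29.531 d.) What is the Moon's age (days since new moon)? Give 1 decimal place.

7.1 days

Invert f = (1 − cos θ)/2 to get cos θ = 1 − 2(0.47) = 0.060, hence θ₀ = arccos 0.060 = 86.6°.
The Moon is waxing (0°–180°), so θ = 86.6° directly.
Age = 29.531 × 86.6°/360° ≈ 7.10 days.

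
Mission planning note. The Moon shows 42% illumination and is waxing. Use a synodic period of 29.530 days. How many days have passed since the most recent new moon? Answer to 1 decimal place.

cos θ = 1 − 2f = 0.160, giving a principal value of 80.8°.
The Moon is waxing (0°–180°), so θ = 80.8° directly.
That fraction of the synodic month is 80.8/360 × 29.530 d ≈ 6.63 d.

6.6 days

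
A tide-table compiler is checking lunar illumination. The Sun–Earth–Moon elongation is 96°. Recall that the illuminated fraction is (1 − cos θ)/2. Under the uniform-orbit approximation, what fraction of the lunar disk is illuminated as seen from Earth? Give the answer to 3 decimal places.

0.552

cos 96° = (-0.105), so f = (1 − (-0.105))/2 = 0.552.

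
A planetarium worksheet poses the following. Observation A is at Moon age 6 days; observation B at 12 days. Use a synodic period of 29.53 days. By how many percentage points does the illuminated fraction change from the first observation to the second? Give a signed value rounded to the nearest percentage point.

+56 pp

First observation: θ = 360°·6/29.53 = 73.1°, so f = 0.355.
Second observation: θ = 146.3°, f = 0.916.
Δf = 0.916 − 0.355 = +0.561, i.e. +56 pp.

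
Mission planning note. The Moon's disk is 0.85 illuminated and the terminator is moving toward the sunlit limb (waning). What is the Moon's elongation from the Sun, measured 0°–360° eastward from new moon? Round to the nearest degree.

226°

cos θ = 1 − 2f = -0.700, giving a principal value of 134.4°.
A waning Moon lies in 180°–360°, so θ = 360° − 134.4° = 225.6°.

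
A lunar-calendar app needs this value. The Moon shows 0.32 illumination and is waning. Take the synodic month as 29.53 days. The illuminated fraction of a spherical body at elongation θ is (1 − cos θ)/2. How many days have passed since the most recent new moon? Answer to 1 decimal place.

Invert f = (1 − cos θ)/2 to get cos θ = 1 − 2(0.32) = 0.360, hence θ₀ = arccos 0.360 = 68.9°.
Since the Moon is past full (waning), take the reflex angle: θ = 360° − 68.9° = 291.1°.
Age = 29.53 × 291.1°/360° ≈ 23.88 days.

23.9 days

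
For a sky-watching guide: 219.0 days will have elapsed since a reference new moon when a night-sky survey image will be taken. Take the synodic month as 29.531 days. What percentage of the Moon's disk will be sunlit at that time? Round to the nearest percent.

93%

219.0 d spans 7 complete synodic months (7 × 29.531 = 206.72 d) plus 12.28 d.
Elongation θ = 360° × 12.28/29.531 ≈ 149.7°.
With cos θ = (-0.864), the lit fraction is (1 − (-0.864))/2 ≈ 0.932, so 93%.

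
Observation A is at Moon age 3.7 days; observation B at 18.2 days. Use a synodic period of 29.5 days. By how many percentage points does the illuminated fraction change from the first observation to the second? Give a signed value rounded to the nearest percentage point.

+72 percentage points

θ₁ = 360° × 3.7/29.5 = 45.2°, f₁ = (1 − cos θ₁)/2 = 0.147.
θ₂ = 360° × 18.2/29.5 = 222.1°, f₂ = (1 − cos θ₂)/2 = 0.871.
Change = f₂ − f₁ = +0.724 → +72 percentage points.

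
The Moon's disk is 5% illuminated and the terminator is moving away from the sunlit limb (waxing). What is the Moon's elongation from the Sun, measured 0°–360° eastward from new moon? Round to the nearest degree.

26°

From f = (1 − cos θ)/2: cos θ = 1 − 2×0.05 = 0.900; arccos → 25.8°.
Waxing ⇒ before full, so θ = 25.8°.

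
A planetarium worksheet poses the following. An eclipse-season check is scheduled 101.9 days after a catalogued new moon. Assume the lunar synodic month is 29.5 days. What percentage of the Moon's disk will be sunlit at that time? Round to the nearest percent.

101.9/29.5 = 3.454 lunations, so 3 complete cycles and 13.40 d into the next.
Elongation θ = 360° × 13.40/29.5 ≈ 163.5°.
With cos θ = (-0.959), the lit fraction is (1 − (-0.959))/2 ≈ 0.979, so 98%.

98%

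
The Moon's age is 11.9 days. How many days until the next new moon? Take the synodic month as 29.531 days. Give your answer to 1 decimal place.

17.6 days

The next new moon completes the synodic month: 29.531 − 11.9 = 17.631 days.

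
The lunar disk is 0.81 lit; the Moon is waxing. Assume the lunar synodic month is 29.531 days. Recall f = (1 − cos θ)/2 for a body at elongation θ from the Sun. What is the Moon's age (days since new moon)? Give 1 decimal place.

10.5 days

From f = (1 − cos θ)/2: cos θ = 1 − 2×0.81 = -0.620; arccos → 128.3°.
The Moon is waxing (0°–180°), so θ = 128.3° directly.
At 360°/29.531 d per day, 128.3° corresponds to 10.53 days.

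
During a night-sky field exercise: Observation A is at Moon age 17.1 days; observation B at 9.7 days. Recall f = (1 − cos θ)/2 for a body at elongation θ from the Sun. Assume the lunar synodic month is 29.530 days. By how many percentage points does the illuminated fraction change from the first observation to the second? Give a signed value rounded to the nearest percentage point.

-20 percentage points

θ₁ = 360° × 17.1/29.530 = 208.5°, f₁ = (1 − cos θ₁)/2 = 0.940.
θ₂ = 360° × 9.7/29.530 = 118.3°, f₂ = (1 − cos θ₂)/2 = 0.737.
Change = f₂ − f₁ = -0.203 → -20 percentage points.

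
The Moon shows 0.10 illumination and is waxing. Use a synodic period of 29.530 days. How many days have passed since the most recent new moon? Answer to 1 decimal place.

From f = (1 − cos θ)/2: cos θ = 1 − 2×0.10 = 0.800; arccos → 36.9°.
Waxing ⇒ before full, so θ = 36.9°.
At 360°/29.530 d per day, 36.9° corresponds to 3.02 days.

3.0 days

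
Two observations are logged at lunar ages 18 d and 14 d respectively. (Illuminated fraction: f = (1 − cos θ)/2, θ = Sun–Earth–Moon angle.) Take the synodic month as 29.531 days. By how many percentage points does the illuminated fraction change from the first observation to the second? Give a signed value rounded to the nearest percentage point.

+11 pp

First observation: θ = 360°·18/29.531 = 219.4°, so f = 0.886.
Second observation: θ = 170.7°, f = 0.993.
Δf = 0.993 − 0.886 = +0.107, i.e. +11 pp.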